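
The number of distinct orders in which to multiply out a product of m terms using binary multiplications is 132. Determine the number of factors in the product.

Parenthesizations of m factors are counted by C_{m−1}. Since C_6 = 132, the index is 6.
So the index is 6, and the number of factors is 6 + 1 = 7.

7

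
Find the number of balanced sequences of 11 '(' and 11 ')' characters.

58786

A balanced arrangement of 11 bracket pairs is a Dyck word of semilength 11, so the count is C_11.
C_11 = C(22,11)/12 = 705432/12 = 58786.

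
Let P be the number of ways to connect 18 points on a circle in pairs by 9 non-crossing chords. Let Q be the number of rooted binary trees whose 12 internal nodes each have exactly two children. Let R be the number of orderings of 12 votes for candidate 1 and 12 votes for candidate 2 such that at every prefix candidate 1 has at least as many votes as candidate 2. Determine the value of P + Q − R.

4862

Non-crossing perfect matchings of 2n points on a circle are counted by C_n; with 18 points, n = 9. So P = C_9 = 4862.
Full binary trees with n internal nodes are counted by C_n; here n = 12. So Q = C_12 = 208012.
Ballot sequences with n votes each where one side never trails are Dyck words, counted by C_n; here n = 12. So R = C_12 = 208012.
P + Q − R = 4862 + 208012 − 208012 = 4862.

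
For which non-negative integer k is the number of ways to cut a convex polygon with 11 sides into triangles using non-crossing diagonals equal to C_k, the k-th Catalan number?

A convex 11-gon is triangulated into 9 triangles, and the number of such triangulations is the Catalan number C_{11−2} = C_9.

9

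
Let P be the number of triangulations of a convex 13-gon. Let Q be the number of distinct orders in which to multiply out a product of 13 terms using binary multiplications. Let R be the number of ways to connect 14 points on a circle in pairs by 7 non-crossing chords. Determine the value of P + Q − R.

The number of triangulations of a 13-gon is the Catalan number C_11 (index = sides − 2). So P = C_11 = 58786.
Parenthesizations of m factors correspond to full binary trees with m leaves, counted by C_{m−1}; m = 13 gives C_12. So Q = C_12 = 208012.
Pairing 14 circle points by 7 non-crossing chords gives C_7 matchings. So R = C_7 = 429.
P + Q − R = 58786 + 208012 − 429 = 266369.

266369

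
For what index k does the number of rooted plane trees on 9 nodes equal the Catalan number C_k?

A rooted plane tree on 9 nodes has 8 edges, and such trees are counted by C_8.

8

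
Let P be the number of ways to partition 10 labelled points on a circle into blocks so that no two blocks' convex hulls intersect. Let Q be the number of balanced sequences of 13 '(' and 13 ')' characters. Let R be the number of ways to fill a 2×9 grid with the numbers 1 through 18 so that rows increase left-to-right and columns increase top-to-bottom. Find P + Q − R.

754834

Non-crossing partitions of an n-element set are counted by C_n; here n = 10. So P = C_10 = 16796.
Balanced strings of n pairs of brackets are counted by C_n; here n = 13. So Q = C_13 = 742900.
Standard Young tableaux of shape 2×n are counted by C_n; here n = 9. So R = C_9 = 4862.
P + Q − R = 16796 + 742900 − 4862 = 754834.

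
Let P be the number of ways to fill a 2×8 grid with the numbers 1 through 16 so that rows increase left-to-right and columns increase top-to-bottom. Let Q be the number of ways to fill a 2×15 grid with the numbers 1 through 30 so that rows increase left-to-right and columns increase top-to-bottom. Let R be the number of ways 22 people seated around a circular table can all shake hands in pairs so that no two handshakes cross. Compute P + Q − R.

9637489

Standard Young tableaux of shape 2×n are counted by C_n; here n = 8. So P = C_8 = 1430.
Standard Young tableaux of shape 2×n are counted by C_n; here n = 15. So Q = C_15 = 9694845.
With 22 = 2·11 people, non-crossing handshake pairings are non-crossing perfect matchings on a circle, counted by C_11. So R = C_11 = 58786.
P + Q − R = 1430 + 9694845 − 58786 = 9637489.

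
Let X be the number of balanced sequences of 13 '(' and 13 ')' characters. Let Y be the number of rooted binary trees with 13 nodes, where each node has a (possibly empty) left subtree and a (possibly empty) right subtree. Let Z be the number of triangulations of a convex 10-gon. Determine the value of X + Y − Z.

1484370

With 13 pairs the number of balanced bracket strings is the Catalan number C_13. So X = C_13 = 742900.
Binary trees (left/right distinguished) on n nodes are counted by C_n; here n = 13. So Y = C_13 = 742900.
The number of triangulations of a 10-gon is the Catalan number C_8 (index = sides − 2). So Z = C_8 = 1430.
X + Y − Z = 742900 + 742900 − 1430 = 1484370.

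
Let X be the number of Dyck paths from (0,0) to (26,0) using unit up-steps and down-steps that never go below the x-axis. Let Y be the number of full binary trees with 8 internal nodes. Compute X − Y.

Paths of 13 up- and 13 down-steps that never dip below the axis are Dyck paths; their count is C_13. So X = C_13 = 742900.
Full binary trees with n internal nodes are counted by C_n; here n = 8. So Y = C_8 = 1430.
X − Y = 742900 − 1430 = 741470.

741470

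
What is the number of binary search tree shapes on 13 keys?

742900

There are C_n binary search tree shapes on n keys; with n = 13 that is C_13.
C_13 = C_12 · 2(2·12+1)/(12+2) = 208012 · 50/14 = 742900.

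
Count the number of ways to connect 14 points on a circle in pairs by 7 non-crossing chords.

Pairing 14 circle points by 7 non-crossing chords gives C_7 matchings.
C_7 = C_6 · 2(2·6+1)/(6+2) = 132 · 26/8 = 429.

429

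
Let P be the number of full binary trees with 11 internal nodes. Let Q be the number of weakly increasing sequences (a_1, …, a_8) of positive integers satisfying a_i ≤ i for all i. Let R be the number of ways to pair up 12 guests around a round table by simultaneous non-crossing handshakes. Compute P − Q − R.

The number of full binary trees on 11 internal nodes is the Catalan number C_11. So P = C_11 = 58786.
Weakly increasing sequences with a_i ≤ i biject with Dyck paths of semilength 8, so there are C_8. So Q = C_8 = 1430.
With 12 = 2·6 people, non-crossing handshake pairings are non-crossing perfect matchings on a circle, counted by C_6. So R = C_6 = 132.
P − Q − R = 58786 − 1430 − 132 = 57224.

57224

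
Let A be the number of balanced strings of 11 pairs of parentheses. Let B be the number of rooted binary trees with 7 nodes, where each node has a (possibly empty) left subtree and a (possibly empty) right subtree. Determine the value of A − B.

With 11 pairs the number of balanced bracket strings is the Catalan number C_11. So A = C_11 = 58786.
Rooted binary trees with 7 nodes (each child slot possibly empty) number C_7. So B = C_7 = 429.
A − B = 58786 − 429 = 58357.

58357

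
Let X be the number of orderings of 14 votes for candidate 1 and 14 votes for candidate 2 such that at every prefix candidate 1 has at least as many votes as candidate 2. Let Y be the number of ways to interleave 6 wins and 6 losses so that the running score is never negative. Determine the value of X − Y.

Ballot sequences with n votes each where one side never trails are Dyck words, counted by C_n; here n = 14. So X = C_14 = 2674440.
Reading a vote for the leader as '(' and for the other as ')' turns such a sequence into a balanced string of 6 pairs, so the count is C_6. So Y = C_6 = 132.
X − Y = 2674440 − 132 = 2674308.

2674308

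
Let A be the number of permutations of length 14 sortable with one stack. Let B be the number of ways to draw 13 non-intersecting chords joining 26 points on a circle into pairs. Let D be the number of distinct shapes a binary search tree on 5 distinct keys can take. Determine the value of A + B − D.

3417298

Stack-sortable permutations are exactly the 231-avoiding ones, counted by C_n; here n = 14. So A = C_14 = 2674440.
Pairing 26 circle points by 13 non-crossing chords gives C_13 matchings. So B = C_13 = 742900.
Binary trees (left/right distinguished) on n nodes are counted by C_n; here n = 5. So D = C_5 = 42.
A + B − D = 2674440 + 742900 − 42 = 3417298.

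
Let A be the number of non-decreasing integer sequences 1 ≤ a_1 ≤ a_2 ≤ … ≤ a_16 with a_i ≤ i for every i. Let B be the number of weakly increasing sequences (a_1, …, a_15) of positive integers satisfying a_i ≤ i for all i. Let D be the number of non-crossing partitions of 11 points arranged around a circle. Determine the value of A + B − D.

Weakly increasing sequences with a_i ≤ i biject with Dyck paths of semilength 16, so there are C_16. So A = C_16 = 35357670.
Weakly increasing sequences with a_i ≤ i biject with Dyck paths of semilength 15, so there are C_15. So B = C_15 = 9694845.
The non-crossing partitions of [11] form a lattice of size C_11. So D = C_11 = 58786.
A + B − D = 35357670 + 9694845 − 58786 = 44993729.

44993729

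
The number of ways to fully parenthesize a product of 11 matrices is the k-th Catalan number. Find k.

10

Parenthesizations of m factors correspond to full binary trees with m leaves, counted by C_{m−1}; m = 11 gives C_10.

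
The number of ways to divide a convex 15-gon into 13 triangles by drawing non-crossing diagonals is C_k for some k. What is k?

The number of triangulations of a 15-gon is the Catalan number C_13 (index = sides − 2).

13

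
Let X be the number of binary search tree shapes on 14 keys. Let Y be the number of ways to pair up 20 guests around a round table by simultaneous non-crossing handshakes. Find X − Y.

2657644

Binary trees (left/right distinguished) on n nodes are counted by C_n; here n = 14. So X = C_14 = 2674440.
Non-crossing handshake pairings of 2n people are counted by C_n; 20 people gives n = 10. So Y = C_10 = 16796.
X − Y = 2674440 − 16796 = 2657644.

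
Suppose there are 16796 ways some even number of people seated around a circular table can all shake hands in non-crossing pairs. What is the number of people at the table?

Non-crossing handshake pairings of 2n people are counted by C_n, and C_10 = 16796.
So n = 10, and there are 2n = 20 people.

20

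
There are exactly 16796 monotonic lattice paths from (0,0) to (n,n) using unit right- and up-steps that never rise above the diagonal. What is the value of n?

Such diagonal-avoiding paths in an n×n grid are counted by C_n. The Catalan number equal to 16796 is C_10.

10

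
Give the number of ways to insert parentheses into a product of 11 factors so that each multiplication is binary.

16796

Ways to associate a product of 11 factors correspond to binary trees on 11 leaves, so the count is C_10.
C_10 = C(20,10)/11 = 184756/11 = 16796.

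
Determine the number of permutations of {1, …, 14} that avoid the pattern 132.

Permutations of [n] avoiding any single length-3 pattern are counted by C_n; here n = 14.
C_14 = C(28,14)/15 = 40116600/15 = 2674440.

2674440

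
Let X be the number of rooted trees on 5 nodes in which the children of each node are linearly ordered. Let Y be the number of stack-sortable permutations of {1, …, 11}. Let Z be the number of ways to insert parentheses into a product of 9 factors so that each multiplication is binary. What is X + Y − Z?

A rooted plane tree on 5 nodes has 4 edges, and such trees are counted by C_4. So X = C_4 = 14.
By Knuth's characterisation, the stack-sortable permutations of length 11 are the 231-avoiders, numbering C_11. So Y = C_11 = 58786.
Bracketing 9 factors into binary products is counted by C_{9−1} = C_8. So Z = C_8 = 1430.
X + Y − Z = 14 + 58786 − 1430 = 57370.

57370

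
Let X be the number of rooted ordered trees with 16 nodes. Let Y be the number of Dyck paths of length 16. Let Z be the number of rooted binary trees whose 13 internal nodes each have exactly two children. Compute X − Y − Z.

Rooted ordered (plane) trees on m nodes have m−1 edges and are counted by C_{m−1}; m = 16 gives C_15. So X = C_15 = 9694845.
Paths of 8 up- and 8 down-steps that never dip below the axis are Dyck paths; their count is C_8. So Y = C_8 = 1430.
Full binary trees with n internal nodes are counted by C_n; here n = 13. So Z = C_13 = 742900.
X − Y − Z = 9694845 − 1430 − 742900 = 8950515.

8950515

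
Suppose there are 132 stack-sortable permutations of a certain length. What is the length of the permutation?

6

Stack-sortable permutations of [n] are counted by C_n, and C_6 = 132.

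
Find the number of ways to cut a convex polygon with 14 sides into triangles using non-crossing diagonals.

208012

A convex 14-gon is triangulated into 12 triangles, and the number of such triangulations is the Catalan number C_{14−2} = C_12.
C_12 = C(24,12)/13 = 2704156/13 = 208012.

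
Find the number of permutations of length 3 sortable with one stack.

By Knuth's characterisation, the stack-sortable permutations of length 3 are the 231-avoiders, numbering C_3.
C_3 = C(6,3)/4 = 20/4 = 5.

5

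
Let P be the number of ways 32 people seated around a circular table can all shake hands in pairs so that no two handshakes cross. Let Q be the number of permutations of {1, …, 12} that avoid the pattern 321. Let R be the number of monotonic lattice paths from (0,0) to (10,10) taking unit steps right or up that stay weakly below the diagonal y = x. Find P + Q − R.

Non-crossing handshake pairings of 2n people are counted by C_n; 32 people gives n = 16. So P = C_16 = 35357670.
For any fixed pattern of length 3, the pattern-avoiding permutations of [12] number C_12. So Q = C_12 = 208012.
Monotone paths in an n×n grid that stay weakly below the diagonal are counted by C_n; here n = 10. So R = C_10 = 16796.
P + Q − R = 35357670 + 208012 − 16796 = 35548886.

35548886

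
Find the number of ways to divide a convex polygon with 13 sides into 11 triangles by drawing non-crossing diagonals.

Triangulations of a convex m-gon are counted by C_{m−2}; with m = 13 this is C_11.
C_11 = 58786.

58786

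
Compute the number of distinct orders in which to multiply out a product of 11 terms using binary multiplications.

16796

Bracketing 11 factors into binary products is counted by C_{11−1} = C_10.
C_10 = 16796.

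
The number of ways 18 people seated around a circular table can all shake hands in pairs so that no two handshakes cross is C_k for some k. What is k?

With 18 = 2·9 people, non-crossing handshake pairings are non-crossing perfect matchings on a circle, counted by C_9.

9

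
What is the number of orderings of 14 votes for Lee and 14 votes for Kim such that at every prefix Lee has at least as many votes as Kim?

2674440

Reading a vote for the leader as '(' and for the other as ')' turns such a sequence into a balanced string of 14 pairs, so the count is C_14.
C_14 = 2674440.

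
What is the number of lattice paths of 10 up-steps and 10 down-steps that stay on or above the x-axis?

16796

Paths of 10 up- and 10 down-steps that never dip below the axis are Dyck paths; their count is C_10.
C_10 = C(20,10)/11 = 184756/11 = 16796.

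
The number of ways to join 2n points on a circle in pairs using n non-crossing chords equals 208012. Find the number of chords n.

12

Non-crossing pairings of 2n points on a circle are counted by C_n. The Catalan number equal to 208012 is C_12.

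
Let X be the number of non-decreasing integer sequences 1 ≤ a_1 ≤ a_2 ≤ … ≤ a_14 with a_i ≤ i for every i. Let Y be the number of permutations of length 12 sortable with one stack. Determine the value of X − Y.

2466428

Weakly increasing sequences with a_i ≤ i biject with Dyck paths of semilength 14, so there are C_14. So X = C_14 = 2674440.
Stack-sortable permutations are exactly the 231-avoiding ones, counted by C_n; here n = 12. So Y = C_12 = 208012.
X − Y = 2674440 − 208012 = 2466428.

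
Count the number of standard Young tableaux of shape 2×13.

742900

By the hook-length formula (or a Dyck-path bijection), SYT of shape 2×13 number C_13.
C_13 = 742900.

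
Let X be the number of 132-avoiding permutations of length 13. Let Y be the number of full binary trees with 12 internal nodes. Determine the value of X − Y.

For any fixed pattern of length 3, the pattern-avoiding permutations of [13] number C_13. So X = C_13 = 742900.
Full binary trees with n internal nodes are counted by C_n; here n = 12. So Y = C_12 = 208012.
X − Y = 742900 − 208012 = 534888.

534888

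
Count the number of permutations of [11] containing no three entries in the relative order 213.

58786

For any fixed pattern of length 3, the pattern-avoiding permutations of [11] number C_11.
C_11 = C(22,11)/12 = 705432/12 = 58786.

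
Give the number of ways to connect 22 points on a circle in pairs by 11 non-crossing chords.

Pairing 22 circle points by 11 non-crossing chords gives C_11 matchings.
C_11 = C(22,11)/12 = 705432/12 = 58786.

58786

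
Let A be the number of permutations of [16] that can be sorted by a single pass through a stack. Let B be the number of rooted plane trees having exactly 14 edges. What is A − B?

32683230

Stack-sortable permutations are exactly the 231-avoiding ones, counted by C_n; here n = 16. So A = C_16 = 35357670.
A rooted plane tree with 14 edges has 15 nodes, and the count is C_14. So B = C_14 = 2674440.
A − B = 35357670 − 2674440 = 32683230.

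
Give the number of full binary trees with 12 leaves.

Full binary trees with 12 leaves have 12−1 = 11 internal nodes, so there are C_11 of them.
C_11 = C(22,11)/12 = 705432/12 = 58786.

58786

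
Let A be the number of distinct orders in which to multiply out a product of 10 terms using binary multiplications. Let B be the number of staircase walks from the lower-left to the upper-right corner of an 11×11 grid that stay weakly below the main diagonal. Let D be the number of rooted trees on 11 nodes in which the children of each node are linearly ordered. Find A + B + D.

80444

Ways to associate a product of 10 factors correspond to binary trees on 10 leaves, so the count is C_9. So A = C_9 = 4862.
Monotone paths in an n×n grid that stay weakly below the diagonal are counted by C_n; here n = 11. So B = C_11 = 58786.
A rooted plane tree on 11 nodes has 10 edges, and such trees are counted by C_10. So D = C_10 = 16796.
A + B + D = 4862 + 58786 + 16796 = 80444.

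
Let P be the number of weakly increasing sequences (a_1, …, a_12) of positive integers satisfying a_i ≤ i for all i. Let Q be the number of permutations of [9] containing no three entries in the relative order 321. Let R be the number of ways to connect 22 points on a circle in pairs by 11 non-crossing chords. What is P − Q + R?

Such sub-staircase sequences of length n are counted by C_n; here n = 12. So P = C_12 = 208012.
Permutations of [n] avoiding any single length-3 pattern are counted by C_n; here n = 9. So Q = C_9 = 4862.
Non-crossing perfect matchings of 2n points on a circle are counted by C_n; with 22 points, n = 11. So R = C_11 = 58786.
P − Q + R = 208012 − 4862 + 58786 = 261936.

261936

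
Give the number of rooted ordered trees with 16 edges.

A rooted plane tree with 16 edges has 17 nodes, and the count is C_16.
C_16 = C(32,16)/17 = 601080390/17 = 35357670.

35357670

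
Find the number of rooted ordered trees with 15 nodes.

2674440

A rooted plane tree on 15 nodes has 14 edges, and such trees are counted by C_14.
C_14 = 2674440.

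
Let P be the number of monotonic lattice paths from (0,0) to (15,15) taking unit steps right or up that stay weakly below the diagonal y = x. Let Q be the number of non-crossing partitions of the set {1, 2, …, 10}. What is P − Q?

Sub-diagonal monotone paths from (0,0) to (15,15) biject with Dyck paths of semilength 15, giving C_15. So P = C_15 = 9694845.
Non-crossing partitions of an n-element set are counted by C_n; here n = 10. So Q = C_10 = 16796.
P − Q = 9694845 − 16796 = 9678049.

9678049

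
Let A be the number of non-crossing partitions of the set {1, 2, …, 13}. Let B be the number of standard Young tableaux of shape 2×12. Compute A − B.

534888

The non-crossing partitions of [13] form a lattice of size C_13. So A = C_13 = 742900.
By the hook-length formula (or a Dyck-path bijection), SYT of shape 2×12 number C_12. So B = C_12 = 208012.
A − B = 742900 − 208012 = 534888.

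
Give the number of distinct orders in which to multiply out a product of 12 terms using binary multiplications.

Ways to associate a product of 12 factors correspond to binary trees on 12 leaves, so the count is C_11.
C_11 = C(22,11)/12 = 705432/12 = 58786.

58786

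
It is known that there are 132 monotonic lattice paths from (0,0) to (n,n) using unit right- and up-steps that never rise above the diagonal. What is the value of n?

Such diagonal-avoiding paths in an n×n grid are counted by C_n; 132 = C_6.

6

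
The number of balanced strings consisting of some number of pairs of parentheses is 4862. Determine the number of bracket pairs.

9

Balanced strings of n bracket-pairs are counted by C_n, and C_9 = 4862.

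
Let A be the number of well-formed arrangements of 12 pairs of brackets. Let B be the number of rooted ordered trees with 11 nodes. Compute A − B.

191216

Balanced strings of n pairs of brackets are counted by C_n; here n = 12. So A = C_12 = 208012.
Rooted ordered (plane) trees on m nodes have m−1 edges and are counted by C_{m−1}; m = 11 gives C_10. So B = C_10 = 16796.
A − B = 208012 − 16796 = 191216.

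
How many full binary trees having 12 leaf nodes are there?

Full binary trees with 12 leaves have 12−1 = 11 internal nodes, so there are C_11 of them.
C_11 = C_10 · 2(2·10+1)/(10+2) = 16796 · 42/12 = 58786.

58786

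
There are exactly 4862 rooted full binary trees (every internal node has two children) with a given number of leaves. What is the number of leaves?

10

Full binary trees with L leaves are counted by C_{L−1}. The Catalan number equal to 4862 is C_9.
So the index is 9, and the number of leaves is 9 + 1 = 10.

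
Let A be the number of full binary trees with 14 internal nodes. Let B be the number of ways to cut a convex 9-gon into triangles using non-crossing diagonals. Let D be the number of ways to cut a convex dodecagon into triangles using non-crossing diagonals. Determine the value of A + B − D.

2658073

Full binary trees with n internal nodes are counted by C_n; here n = 14. So A = C_14 = 2674440.
Triangulations of a convex m-gon are counted by C_{m−2}; with m = 9 this is C_7. So B = C_7 = 429.
Triangulations of a convex m-gon are counted by C_{m−2}; with m = 12 this is C_10. So D = C_10 = 16796.
A + B − D = 2674440 + 429 − 16796 = 2658073.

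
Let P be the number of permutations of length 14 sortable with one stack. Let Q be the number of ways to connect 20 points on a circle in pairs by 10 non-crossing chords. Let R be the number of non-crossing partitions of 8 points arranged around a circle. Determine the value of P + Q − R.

Stack-sortable permutations are exactly the 231-avoiding ones, counted by C_n; here n = 14. So P = C_14 = 2674440.
Non-crossing perfect matchings of 2n points on a circle are counted by C_n; with 20 points, n = 10. So Q = C_10 = 16796.
Non-crossing partitions of an n-element set are counted by C_n; here n = 8. So R = C_8 = 1430.
P + Q − R = 2674440 + 16796 − 1430 = 2689806.

2689806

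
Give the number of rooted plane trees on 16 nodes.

A rooted plane tree on 16 nodes has 15 edges, and such trees are counted by C_15.
C_15 = C(30,15)/16 = 155117520/16 = 9694845.

9694845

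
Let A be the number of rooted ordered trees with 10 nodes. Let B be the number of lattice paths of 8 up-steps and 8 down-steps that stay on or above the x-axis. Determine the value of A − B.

3432

Rooted ordered (plane) trees on m nodes have m−1 edges and are counted by C_{m−1}; m = 10 gives C_9. So A = C_9 = 4862.
Paths of 8 up- and 8 down-steps that never dip below the axis are Dyck paths; their count is C_8. So B = C_8 = 1430.
A − B = 4862 − 1430 = 3432.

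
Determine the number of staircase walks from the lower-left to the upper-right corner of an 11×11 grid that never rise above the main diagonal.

58786

Sub-diagonal monotone paths from (0,0) to (11,11) biject with Dyck paths of semilength 11, giving C_11.
C_11 = C(22,11)/12 = 705432/12 = 58786.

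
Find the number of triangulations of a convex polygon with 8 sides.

132

Triangulations of a convex m-gon are counted by C_{m−2}; with m = 8 this is C_6.
C_6 = C(12,6)/7 = 924/7 = 132.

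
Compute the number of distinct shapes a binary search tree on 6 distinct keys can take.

Rooted binary trees with 6 nodes (each child slot possibly empty) number C_6.
C_6 = C(12,6)/7 = 924/7 = 132.

132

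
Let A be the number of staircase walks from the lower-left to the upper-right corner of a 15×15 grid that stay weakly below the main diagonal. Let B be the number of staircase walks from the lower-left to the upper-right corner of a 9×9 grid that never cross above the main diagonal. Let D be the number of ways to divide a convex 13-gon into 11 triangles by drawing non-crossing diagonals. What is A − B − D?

Sub-diagonal monotone paths from (0,0) to (15,15) biject with Dyck paths of semilength 15, giving C_15. So A = C_15 = 9694845.
Monotone paths in an n×n grid that stay weakly below the diagonal are counted by C_n; here n = 9. So B = C_9 = 4862.
The number of triangulations of a 13-gon is the Catalan number C_11 (index = sides − 2). So D = C_11 = 58786.
A − B − D = 9694845 − 4862 − 58786 = 9631197.

9631197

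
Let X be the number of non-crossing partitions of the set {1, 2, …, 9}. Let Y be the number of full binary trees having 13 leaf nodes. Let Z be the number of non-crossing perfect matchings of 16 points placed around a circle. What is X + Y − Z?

Non-crossing partitions of an n-element set are counted by C_n; here n = 9. So X = C_9 = 4862.
A full binary tree with L leaves has L−1 internal nodes and is counted by C_{L−1}; L = 13 gives C_12. So Y = C_12 = 208012.
Non-crossing perfect matchings of 2n points on a circle are counted by C_n; with 16 points, n = 8. So Z = C_8 = 1430.
X + Y − Z = 4862 + 208012 − 1430 = 211444.

211444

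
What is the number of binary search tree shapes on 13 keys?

There are C_n binary search tree shapes on n keys; with n = 13 that is C_13.
C_13 = C_12 · 2(2·12+1)/(12+2) = 208012 · 50/14 = 742900.

742900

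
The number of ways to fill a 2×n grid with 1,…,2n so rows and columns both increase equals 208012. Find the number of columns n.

Standard Young tableaux of shape 2×n are counted by C_n. The Catalan number equal to 208012 is C_12.

12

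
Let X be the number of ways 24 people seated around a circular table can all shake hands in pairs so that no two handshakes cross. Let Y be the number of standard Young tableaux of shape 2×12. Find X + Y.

Non-crossing handshake pairings of 2n people are counted by C_n; 24 people gives n = 12. So X = C_12 = 208012.
By the hook-length formula (or a Dyck-path bijection), SYT of shape 2×12 number C_12. So Y = C_12 = 208012.
X + Y = 208012 + 208012 = 416024.

416024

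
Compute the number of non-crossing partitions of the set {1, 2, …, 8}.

The non-crossing partitions of [8] form a lattice of size C_8.
C_8 = 1430.

1430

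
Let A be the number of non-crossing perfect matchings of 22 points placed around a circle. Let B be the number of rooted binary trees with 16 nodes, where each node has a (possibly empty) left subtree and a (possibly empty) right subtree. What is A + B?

35416456

Non-crossing perfect matchings of 2n points on a circle are counted by C_n; with 22 points, n = 11. So A = C_11 = 58786.
Binary trees (left/right distinguished) on n nodes are counted by C_n; here n = 16. So B = C_16 = 35357670.
A + B = 58786 + 35357670 = 35416456.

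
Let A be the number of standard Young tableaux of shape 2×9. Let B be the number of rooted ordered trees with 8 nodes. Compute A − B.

4433

By the hook-length formula (or a Dyck-path bijection), SYT of shape 2×9 number C_9. So A = C_9 = 4862.
Rooted ordered (plane) trees on m nodes have m−1 edges and are counted by C_{m−1}; m = 8 gives C_7. So B = C_7 = 429.
A − B = 4862 − 429 = 4433.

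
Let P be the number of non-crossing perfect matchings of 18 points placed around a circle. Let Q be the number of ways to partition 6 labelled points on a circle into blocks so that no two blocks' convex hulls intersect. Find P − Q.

4730

Pairing 18 circle points by 9 non-crossing chords gives C_9 matchings. So P = C_9 = 4862.
The non-crossing partitions of [6] form a lattice of size C_6. So Q = C_6 = 132.
P − Q = 4862 − 132 = 4730.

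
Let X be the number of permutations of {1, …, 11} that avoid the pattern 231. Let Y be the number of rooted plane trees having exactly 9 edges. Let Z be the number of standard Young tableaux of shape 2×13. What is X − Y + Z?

For any fixed pattern of length 3, the pattern-avoiding permutations of [11] number C_11. So X = C_11 = 58786.
A rooted plane tree with 9 edges has 10 nodes, and the count is C_9. So Y = C_9 = 4862.
Standard Young tableaux of shape 2×n are counted by C_n; here n = 13. So Z = C_13 = 742900.
X − Y + Z = 58786 − 4862 + 742900 = 796824.

796824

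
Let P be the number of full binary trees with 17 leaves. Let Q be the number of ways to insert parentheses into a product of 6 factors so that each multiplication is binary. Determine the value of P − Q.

35357628

Full binary trees with 17 leaves have 17−1 = 16 internal nodes, so there are C_16 of them. So P = C_16 = 35357670.
Ways to associate a product of 6 factors correspond to binary trees on 6 leaves, so the count is C_5. So Q = C_5 = 42.
P − Q = 35357670 − 42 = 35357628.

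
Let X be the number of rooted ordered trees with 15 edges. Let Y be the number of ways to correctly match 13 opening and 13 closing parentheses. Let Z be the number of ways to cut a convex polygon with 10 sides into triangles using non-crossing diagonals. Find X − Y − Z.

Rooted ordered trees with n edges are counted by C_n; here n = 15. So X = C_15 = 9694845.
Balanced strings of n pairs of brackets are counted by C_n; here n = 13. So Y = C_13 = 742900.
Triangulations of a convex m-gon are counted by C_{m−2}; with m = 10 this is C_8. So Z = C_8 = 1430.
X − Y − Z = 9694845 − 742900 − 1430 = 8950515.

8950515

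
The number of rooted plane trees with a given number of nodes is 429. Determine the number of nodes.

8

Rooted ordered trees on m nodes are counted by C_{m−1}. Since C_7 = 429, the index is 7.
So the index is 7, and the number of nodes is 7 + 1 = 8.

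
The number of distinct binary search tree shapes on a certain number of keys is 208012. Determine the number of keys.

Binary search tree shapes on n keys are counted by C_n; 208012 = C_12.

12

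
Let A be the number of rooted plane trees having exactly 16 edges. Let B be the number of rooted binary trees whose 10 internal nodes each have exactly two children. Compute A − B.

35340874

Rooted ordered trees with n edges are counted by C_n; here n = 16. So A = C_16 = 35357670.
The number of full binary trees on 10 internal nodes is the Catalan number C_10. So B = C_10 = 16796.
A − B = 35357670 − 16796 = 35340874.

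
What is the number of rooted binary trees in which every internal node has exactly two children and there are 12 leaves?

58786

A full binary tree with L leaves has L−1 internal nodes and is counted by C_{L−1}; L = 12 gives C_11.
C_11 = C_10 · 2(2·10+1)/(10+2) = 16796 · 42/12 = 58786.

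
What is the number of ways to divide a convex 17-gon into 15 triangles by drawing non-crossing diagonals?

A convex 17-gon is triangulated into 15 triangles, and the number of such triangulations is the Catalan number C_{17−2} = C_15.
C_15 = C_14 · 2(2·14+1)/(14+2) = 2674440 · 58/16 = 9694845.

9694845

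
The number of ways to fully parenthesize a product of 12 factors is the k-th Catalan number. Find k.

Parenthesizations of m factors correspond to full binary trees with m leaves, counted by C_{m−1}; m = 12 gives C_11.

11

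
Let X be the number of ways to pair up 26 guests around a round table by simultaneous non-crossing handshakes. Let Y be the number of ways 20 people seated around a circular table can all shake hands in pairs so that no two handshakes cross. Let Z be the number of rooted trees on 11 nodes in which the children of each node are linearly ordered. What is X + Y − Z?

742900

With 26 = 2·13 people, non-crossing handshake pairings are non-crossing perfect matchings on a circle, counted by C_13. So X = C_13 = 742900.
Non-crossing handshake pairings of 2n people are counted by C_n; 20 people gives n = 10. So Y = C_10 = 16796.
Rooted ordered (plane) trees on m nodes have m−1 edges and are counted by C_{m−1}; m = 11 gives C_10. So Z = C_10 = 16796.
X + Y − Z = 742900 + 16796 − 16796 = 742900.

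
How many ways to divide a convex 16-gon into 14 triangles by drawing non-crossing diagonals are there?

2674440

Triangulations of a convex m-gon are counted by C_{m−2}; with m = 16 this is C_14.
C_14 = C(28,14)/15 = 40116600/15 = 2674440.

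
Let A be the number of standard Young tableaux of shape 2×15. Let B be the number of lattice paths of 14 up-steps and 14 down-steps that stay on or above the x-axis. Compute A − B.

7020405

Standard Young tableaux of shape 2×n are counted by C_n; here n = 15. So A = C_15 = 9694845.
Dyck paths of semilength n (length 2n) are counted by C_n; here n = 14. So B = C_14 = 2674440.
A − B = 9694845 − 2674440 = 7020405.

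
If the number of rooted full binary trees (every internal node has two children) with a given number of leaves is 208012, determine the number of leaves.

13

Full binary trees with L leaves are counted by C_{L−1}. Since C_12 = 208012, the index is 12.
So the index is 12, and the number of leaves is 12 + 1 = 13.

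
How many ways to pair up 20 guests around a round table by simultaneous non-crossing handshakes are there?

16796

Non-crossing handshake pairings of 2n people are counted by C_n; 20 people gives n = 10.
C_10 = C_9 · 2(2·9+1)/(9+2) = 4862 · 38/11 = 16796.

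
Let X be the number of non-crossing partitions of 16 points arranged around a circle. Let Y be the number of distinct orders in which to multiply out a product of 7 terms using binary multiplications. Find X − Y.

35357538

Non-crossing partitions of an n-element set are counted by C_n; here n = 16. So X = C_16 = 35357670.
Ways to associate a product of 7 factors correspond to binary trees on 7 leaves, so the count is C_6. So Y = C_6 = 132.
X − Y = 35357670 − 132 = 35357538.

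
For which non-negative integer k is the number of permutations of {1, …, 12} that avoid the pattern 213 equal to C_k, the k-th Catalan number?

Permutations of [n] avoiding any single length-3 pattern are counted by C_n; here n = 12.

12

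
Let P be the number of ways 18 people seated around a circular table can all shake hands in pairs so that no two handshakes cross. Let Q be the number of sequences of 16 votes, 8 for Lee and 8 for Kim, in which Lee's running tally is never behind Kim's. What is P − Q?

Non-crossing handshake pairings of 2n people are counted by C_n; 18 people gives n = 9. So P = C_9 = 4862.
Ballot sequences with n votes each where one side never trails are Dyck words, counted by C_n; here n = 8. So Q = C_8 = 1430.
P − Q = 4862 − 1430 = 3432.

3432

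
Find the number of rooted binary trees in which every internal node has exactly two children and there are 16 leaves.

9694845

Full binary trees with 16 leaves have 16−1 = 15 internal nodes, so there are C_15 of them.
C_15 = C(30,15)/16 = 155117520/16 = 9694845.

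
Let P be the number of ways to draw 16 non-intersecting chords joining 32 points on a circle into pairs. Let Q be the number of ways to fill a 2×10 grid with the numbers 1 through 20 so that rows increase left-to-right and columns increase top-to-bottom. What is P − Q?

Pairing 32 circle points by 16 non-crossing chords gives C_16 matchings. So P = C_16 = 35357670.
By the hook-length formula (or a Dyck-path bijection), SYT of shape 2×10 number C_10. So Q = C_10 = 16796.
P − Q = 35357670 − 16796 = 35340874.

35340874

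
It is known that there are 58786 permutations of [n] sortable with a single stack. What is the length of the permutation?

Stack-sortable permutations of [n] are counted by C_n; 58786 = C_11.

11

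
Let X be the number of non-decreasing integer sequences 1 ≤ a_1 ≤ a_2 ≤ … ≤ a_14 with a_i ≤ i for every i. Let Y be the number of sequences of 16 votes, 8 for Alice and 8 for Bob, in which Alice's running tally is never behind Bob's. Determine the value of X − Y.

2673010

Such sub-staircase sequences of length n are counted by C_n; here n = 14. So X = C_14 = 2674440.
Reading a vote for the leader as '(' and for the other as ')' turns such a sequence into a balanced string of 8 pairs, so the count is C_8. So Y = C_8 = 1430.
X − Y = 2674440 − 1430 = 2673010.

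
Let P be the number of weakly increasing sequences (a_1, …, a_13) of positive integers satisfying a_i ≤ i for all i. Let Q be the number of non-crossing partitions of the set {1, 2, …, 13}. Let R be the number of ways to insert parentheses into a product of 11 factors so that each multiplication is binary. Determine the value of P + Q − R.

1469004

Weakly increasing sequences with a_i ≤ i biject with Dyck paths of semilength 13, so there are C_13. So P = C_13 = 742900.
Non-crossing partitions of an n-element set are counted by C_n; here n = 13. So Q = C_13 = 742900.
Bracketing 11 factors into binary products is counted by C_{11−1} = C_10. So R = C_10 = 16796.
P + Q − R = 742900 + 742900 − 16796 = 1469004.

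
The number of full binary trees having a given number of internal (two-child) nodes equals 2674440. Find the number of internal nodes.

14

Full binary trees with n internal nodes are counted by C_n. Since C_14 = 2674440, the index is 14.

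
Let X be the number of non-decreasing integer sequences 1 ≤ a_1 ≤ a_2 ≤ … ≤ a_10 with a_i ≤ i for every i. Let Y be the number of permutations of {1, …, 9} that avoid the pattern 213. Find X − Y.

11934

Such sub-staircase sequences of length n are counted by C_n; here n = 10. So X = C_10 = 16796.
Permutations of [n] avoiding any single length-3 pattern are counted by C_n; here n = 9. So Y = C_9 = 4862.
X − Y = 16796 − 4862 = 11934.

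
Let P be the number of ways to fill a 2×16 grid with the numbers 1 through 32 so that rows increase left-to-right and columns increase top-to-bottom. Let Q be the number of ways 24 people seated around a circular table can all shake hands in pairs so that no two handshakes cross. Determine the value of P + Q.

By the hook-length formula (or a Dyck-path bijection), SYT of shape 2×16 number C_16. So P = C_16 = 35357670.
Non-crossing handshake pairings of 2n people are counted by C_n; 24 people gives n = 12. So Q = C_12 = 208012.
P + Q = 35357670 + 208012 = 35565682.

35565682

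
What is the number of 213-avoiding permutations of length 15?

Permutations of [n] avoiding any single length-3 pattern are counted by C_n; here n = 15.
C_15 = 9694845.

9694845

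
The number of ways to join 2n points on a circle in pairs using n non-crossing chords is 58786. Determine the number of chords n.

11

Non-crossing pairings of 2n points on a circle are counted by C_n. Since C_11 = 58786, the index is 11.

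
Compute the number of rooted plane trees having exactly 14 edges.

2674440

Rooted ordered trees with n edges are counted by C_n; here n = 14.
C_14 = 2674440.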